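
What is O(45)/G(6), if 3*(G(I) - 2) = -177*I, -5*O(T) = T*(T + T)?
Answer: 405/176 ≈ 2.3011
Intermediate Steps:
O(T) = -2*T**2/5 (O(T) = -T*(T + T)/5 = -T*2*T/5 = -2*T**2/5)
G(I) = 2 - 59*I (G(I) = 2 + (-177*I)/3 = 2 - 59*I)
O(45)/G(6) = (-2/5*45**2)/(2 - 59*6) = (-2/5*2025)/(2 - 354) = -810/(-352) = -810*(-1/352) = 405/176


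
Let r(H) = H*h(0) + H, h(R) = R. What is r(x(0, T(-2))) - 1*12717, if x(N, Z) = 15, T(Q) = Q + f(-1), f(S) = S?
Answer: -12702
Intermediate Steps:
T(Q) = -1 + Q (T(Q) = Q - 1 = -1 + Q)
r(H) = H (r(H) = H*0 + H = 0 + H = H)
r(x(0, T(-2))) - 1*12717 = 15 - 1*12717 = 15 - 12717 = -12702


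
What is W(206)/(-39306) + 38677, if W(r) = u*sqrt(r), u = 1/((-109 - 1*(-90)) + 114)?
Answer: 38677 - sqrt(206)/3734070 ≈ 38677.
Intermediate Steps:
u = 1/95 (u = 1/((-109 + 90) + 114) = 1/(-19 + 114) = 1/95 ≈ 0.010526)
W(r) = sqrt(r)/95
W(206)/(-39306) + 38677 = (sqrt(206)/95)/(-39306) + 38677 = (sqrt(206)/95)*(-1/39306) + 38677 = -sqrt(206)/3734070 + 38677 = 38677 - sqrt(206)/3734070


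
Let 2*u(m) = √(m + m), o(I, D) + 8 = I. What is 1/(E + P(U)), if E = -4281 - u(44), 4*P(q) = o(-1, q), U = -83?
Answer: -68532/293539337 + 16*√22/293539337 ≈ -0.00023321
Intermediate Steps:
o(I, D) = -8 + I
u(m) = √2*√m/2 (u(m) = √(m + m)/2 = √(2*m)/2 = (√2*√m)/2 = √2*√m/2)
P(q) = -9/4 (P(q) = (-8 - 1)/4 = (¼)*(-9) = -9/4)
E = -4281 - √22 (E = -4281 - √2*√44/2 = -4281 - √2*2*√11/2 = -4281 - √22 ≈ -4285.7)
1/(E + P(U)) = 1/((-4281 - √22) - 9/4) = 1/(-17133/4 - √22)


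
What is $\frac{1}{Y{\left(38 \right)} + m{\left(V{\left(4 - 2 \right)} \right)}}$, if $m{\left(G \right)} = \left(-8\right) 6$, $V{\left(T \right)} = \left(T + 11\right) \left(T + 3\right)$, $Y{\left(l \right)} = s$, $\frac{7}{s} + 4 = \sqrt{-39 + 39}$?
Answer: $- \frac{4}{199} \approx -0.020101$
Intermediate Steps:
$s = - \frac{7}{4}$ ($s = \frac{7}{-4 + \sqrt{-39 + 39}} = \frac{7}{-4 + \sqrt{0}} = \frac{7}{-4 + 0} = \frac{7}{-4} = 7 \left(- \frac{1}{4}\right) = - \frac{7}{4} \approx -1.75$)
$Y{\left(l \right)} = - \frac{7}{4}$
$V{\left(T \right)} = \left(3 + T\right) \left(11 + T\right)$ ($V{\left(T \right)} = \left(11 + T\right) \left(3 + T\right) = \left(3 + T\right) \left(11 + T\right)$)
$m{\left(G \right)} = -48$
$\frac{1}{Y{\left(38 \right)} + m{\left(V{\left(4 - 2 \right)} \right)}} = \frac{1}{- \frac{7}{4} - 48} = \frac{1}{- \frac{199}{4}} = - \frac{4}{199}$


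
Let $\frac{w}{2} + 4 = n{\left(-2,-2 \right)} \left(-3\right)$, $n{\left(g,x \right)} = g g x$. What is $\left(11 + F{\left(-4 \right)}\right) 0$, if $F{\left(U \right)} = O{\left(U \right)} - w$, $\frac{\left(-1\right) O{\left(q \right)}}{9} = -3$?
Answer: $0$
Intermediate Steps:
$O{\left(q \right)} = 27$ ($O{\left(q \right)} = \left(-9\right) \left(-3\right) = 27$)
$n{\left(g,x \right)} = x g^{2}$ ($n{\left(g,x \right)} = g^{2} x = x g^{2}$)
$w = 40$ ($w = -8 + 2 - 2 \left(-2\right)^{2} \left(-3\right) = -8 + 2 \left(-2\right) 4 \left(-3\right) = -8 + 2 \left(\left(-8\right) \left(-3\right)\right) = -8 + 2 \cdot 24 = -8 + 48 = 40$)
$F{\left(U \right)} = -13$ ($F{\left(U \right)} = 27 - 40 = -13$)
$\left(11 + F{\left(-4 \right)}\right) 0 = \left(11 - 13\right) 0 = \left(-2\right) 0 = 0$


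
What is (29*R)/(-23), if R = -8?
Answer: 232/23 ≈ 10.087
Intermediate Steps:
(29*R)/(-23) = (29*(-8))/(-23) = -232*(-1/23) = 232/23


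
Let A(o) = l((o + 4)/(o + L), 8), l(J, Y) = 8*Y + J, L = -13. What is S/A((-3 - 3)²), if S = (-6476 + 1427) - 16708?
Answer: -500411/1512 ≈ -330.96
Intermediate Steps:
l(J, Y) = J + 8*Y
S = -21757 (S = -5049 - 16708 = -21757)
A(o) = 64 + (4 + o)/(-13 + o) (A(o) = (o + 4)/(o - 13) + 8*8 = (4 + o)/(-13 + o) + 64 = 64 + (4 + o)/(-13 + o))
S/A((-3 - 3)²) = -21757*(-13 + (-3 - 3)²)/(-828 + 65*(-3 - 3)²) = -21757*(-13 + (-6)²)/(-828 + 65*(-6)²) = -21757*(-13 + 36)/(-828 + 65*36) = -21757*23/(-828 + 2340) = -21757/((1/23)*1512) = -21757/1512/23 = -21757*23/1512 = -500411/1512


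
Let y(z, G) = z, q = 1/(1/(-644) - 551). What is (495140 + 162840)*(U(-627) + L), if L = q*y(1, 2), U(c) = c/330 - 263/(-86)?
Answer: 2321825738044/3051667 ≈ 7.6084e+5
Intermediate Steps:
U(c) = 263/86 + c/330 (U(c) = c*(1/330) - 263*(-1/86) = c/330 + 263/86 = 263/86 + c/330)
q = -644/354845 (q = 1/(-1/644 - 551) = 1/(-354845/644) = -644/354845 ≈ -0.0018149)
L = -644/354845 (L = -644/354845*1 = -644/354845 ≈ -0.0018149)
(495140 + 162840)*(U(-627) + L) = (495140 + 162840)*((263/86 + (1/330)*(-627)) - 644/354845) = 657980*((263/86 - 19/10) - 644/354845) = 657980*(249/215 - 644/354845) = 657980*(17643589/15258335) = 2321825738044/3051667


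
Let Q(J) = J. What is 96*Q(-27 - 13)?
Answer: -3840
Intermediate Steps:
96*Q(-27 - 13) = 96*(-27 - 13) = 96*(-40) = -3840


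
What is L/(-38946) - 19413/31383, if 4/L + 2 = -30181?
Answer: -1267784419789/2049496660233 ≈ -0.61858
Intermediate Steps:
L = -4/30183 (L = 4/(-2 - 30181) = 4/(-30183) = 4*(-1/30183) = -4/30183 ≈ -0.00013252)
L/(-38946) - 19413/31383 = -4/30183/(-38946) - 19413/31383 = -4/30183*(-1/38946) - 19413*1/31383 = 2/587753559 - 2157/3487 = -1267784419789/2049496660233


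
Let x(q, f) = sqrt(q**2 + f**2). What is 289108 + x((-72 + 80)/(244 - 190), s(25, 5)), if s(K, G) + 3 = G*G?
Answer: 289108 + 2*sqrt(88213)/27 ≈ 2.8913e+5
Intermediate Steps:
s(K, G) = -3 + G**2 (s(K, G) = -3 + G*G = -3 + G**2)
x(q, f) = sqrt(f**2 + q**2)
289108 + x((-72 + 80)/(244 - 190), s(25, 5)) = 289108 + sqrt((-3 + 5**2)**2 + ((-72 + 80)/(244 - 190))**2) = 289108 + sqrt((-3 + 25)**2 + (8/54)**2) = 289108 + sqrt(22**2 + (8*(1/54))**2) = 289108 + sqrt(484 + (4/27)**2) = 289108 + sqrt(484 + 16/729) = 289108 + sqrt(352852/729) = 289108 + 2*sqrt(88213)/27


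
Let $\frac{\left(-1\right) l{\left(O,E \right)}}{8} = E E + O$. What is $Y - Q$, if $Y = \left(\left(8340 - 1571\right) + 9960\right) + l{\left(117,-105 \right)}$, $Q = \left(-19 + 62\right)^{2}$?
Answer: $-74256$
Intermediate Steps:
$l{\left(O,E \right)} = - 8 O - 8 E^{2}$ ($l{\left(O,E \right)} = - 8 \left(E E + O\right) = - 8 \left(E^{2} + O\right) = - 8 \left(O + E^{2}\right) = - 8 O - 8 E^{2}$)
$Q = 1849$ ($Q = 43^{2} = 1849$)
$Y = -72407$ ($Y = \left(\left(8340 - 1571\right) + 9960\right) - \left(936 + 8 \left(-105\right)^{2}\right) = \left(6769 + 9960\right) - 89136 = 16729 - 89136 = -72407$)
$Y - Q = -72407 - 1849 = -74256$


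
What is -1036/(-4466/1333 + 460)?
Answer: -690494/304357 ≈ -2.2687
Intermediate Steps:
-1036/(-4466/1333 + 460) = -1036/608714/1333 = -1036*1333/608714 = -690494/304357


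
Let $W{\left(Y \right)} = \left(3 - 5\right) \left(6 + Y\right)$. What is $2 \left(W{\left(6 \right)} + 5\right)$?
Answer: $-38$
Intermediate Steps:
$W{\left(Y \right)} = -12 - 2 Y$ ($W{\left(Y \right)} = - 2 \left(6 + Y\right) = -12 - 2 Y$)
$2 \left(W{\left(6 \right)} + 5\right) = 2 \left(\left(-12 - 12\right) + 5\right) = 2 \left(-24 + 5\right) = 2 \left(-19\right) = -38$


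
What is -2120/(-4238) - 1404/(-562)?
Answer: 1785398/595439 ≈ 2.9985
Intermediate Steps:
-2120/(-4238) - 1404/(-562) = -2120*(-1/4238) - 1404*(-1/562) = 1060/2119 + 702/281 = 1785398/595439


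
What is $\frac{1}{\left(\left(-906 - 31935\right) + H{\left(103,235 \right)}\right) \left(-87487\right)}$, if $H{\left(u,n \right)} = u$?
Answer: $\frac{1}{2864149406} \approx 3.4914 \cdot 10^{-10}$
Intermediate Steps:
$\frac{1}{\left(\left(-906 - 31935\right) + H{\left(103,235 \right)}\right) \left(-87487\right)} = \frac{1}{\left(\left(-906 - 31935\right) + 103\right) \left(-87487\right)} = \frac{1}{\left(-906 - 31935\right) + 103} \left(- \frac{1}{87487}\right) = \frac{1}{-32841 + 103} \left(- \frac{1}{87487}\right) = \frac{1}{-32738} \left(- \frac{1}{87487}\right) = \left(- \frac{1}{32738}\right) \left(- \frac{1}{87487}\right) = \frac{1}{2864149406}$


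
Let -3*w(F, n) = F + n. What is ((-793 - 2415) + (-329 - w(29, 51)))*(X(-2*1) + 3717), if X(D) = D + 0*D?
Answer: -39122665/3 ≈ -1.3041e+7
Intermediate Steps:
w(F, n) = -F/3 - n/3 (w(F, n) = -(F + n)/3 = -F/3 - n/3)
X(D) = D (X(D) = D + 0 = D)
((-793 - 2415) + (-329 - w(29, 51)))*(X(-2*1) + 3717) = ((-793 - 2415) + (-329 - (-⅓*29 - ⅓*51)))*(-2*1 + 3717) = (-3208 + (-329 - (-29/3 - 17)))*(-2 + 3717) = (-3208 + (-329 - 1*(-80/3)))*3715 = (-3208 + (-329 + 80/3))*3715 = (-3208 - 907/3)*3715 = -10531/3*3715 = -39122665/3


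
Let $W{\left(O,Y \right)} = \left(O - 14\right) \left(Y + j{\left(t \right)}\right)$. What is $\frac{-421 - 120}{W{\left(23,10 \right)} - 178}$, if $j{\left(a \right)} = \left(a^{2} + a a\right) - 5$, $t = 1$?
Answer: $\frac{541}{115} \approx 4.7043$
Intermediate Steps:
$j{\left(a \right)} = -5 + 2 a^{2}$ ($j{\left(a \right)} = \left(a^{2} + a^{2}\right) - 5 = 2 a^{2} - 5 = -5 + 2 a^{2}$)
$W{\left(O,Y \right)} = \left(-14 + O\right) \left(-3 + Y\right)$ ($W{\left(O,Y \right)} = \left(O - 14\right) \left(Y - \left(5 - 2 \cdot 1^{2}\right)\right) = \left(-14 + O\right) \left(Y + \left(-5 + 2 \cdot 1\right)\right) = \left(-14 + O\right) \left(Y + \left(-5 + 2\right)\right) = \left(-14 + O\right) \left(Y - 3\right) = \left(-14 + O\right) \left(-3 + Y\right)$)
$\frac{-421 - 120}{W{\left(23,10 \right)} - 178} = \frac{-421 - 120}{\left(42 - 140 - 69 + 23 \cdot 10\right) - 178} = - \frac{541}{\left(42 - 140 - 69 + 230\right) - 178} = - \frac{541}{63 - 178} = - \frac{541}{-115} = \left(-541\right) \left(- \frac{1}{115}\right) = \frac{541}{115}$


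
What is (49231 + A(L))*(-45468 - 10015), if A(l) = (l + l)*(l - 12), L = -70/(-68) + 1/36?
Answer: -511289986118659/187272 ≈ -2.7302e+9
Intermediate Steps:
L = 647/612 (L = -70*(-1/68) + 1*(1/36) = 35/34 + 1/36 = 647/612 ≈ 1.0572)
A(l) = 2*l*(-12 + l) (A(l) = (2*l)*(-12 + l) = 2*l*(-12 + l))
(49231 + A(L))*(-45468 - 10015) = (49231 + 2*(647/612)*(-12 + 647/612))*(-45468 - 10015) = (49231 + 2*(647/612)*(-6697/612))*(-55483) = (49231 - 4332959/187272)*(-55483) = (9215254873/187272)*(-55483) = -511289986118659/187272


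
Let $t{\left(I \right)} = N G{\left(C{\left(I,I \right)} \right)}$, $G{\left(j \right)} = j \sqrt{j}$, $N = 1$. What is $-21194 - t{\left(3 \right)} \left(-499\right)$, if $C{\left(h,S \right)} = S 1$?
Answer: $-21194 + 1497 \sqrt{3} \approx -18601.0$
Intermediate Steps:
$C{\left(h,S \right)} = S$
$G{\left(j \right)} = j^{\frac{3}{2}}$
$t{\left(I \right)} = I^{\frac{3}{2}}$ ($t{\left(I \right)} = 1 I^{\frac{3}{2}} = I^{\frac{3}{2}}$)
$-21194 - t{\left(3 \right)} \left(-499\right) = -21194 - 3^{\frac{3}{2}} \left(-499\right) = -21194 - 3 \sqrt{3} \left(-499\right) = -21194 - - 1497 \sqrt{3} = -21194 + 1497 \sqrt{3}$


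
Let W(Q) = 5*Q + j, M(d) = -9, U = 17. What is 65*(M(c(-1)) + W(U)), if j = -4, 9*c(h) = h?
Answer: 4680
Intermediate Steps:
c(h) = h/9
W(Q) = -4 + 5*Q (W(Q) = 5*Q - 4 = -4 + 5*Q)
65*(M(c(-1)) + W(U)) = 65*(-9 + (-4 + 5*17)) = 65*(-9 + (-4 + 85)) = 65*(-9 + 81) = 65*72 = 4680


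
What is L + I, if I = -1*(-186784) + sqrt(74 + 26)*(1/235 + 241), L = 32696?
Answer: 10428832/47 ≈ 2.2189e+5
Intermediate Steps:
I = 8892120/47 (I = 186784 + sqrt(100)*(1/235 + 241) = 186784 + 10*(56636/235) = 186784 + 113272/47 = 8892120/47 ≈ 1.8919e+5)
L + I = 32696 + 8892120/47 = 10428832/47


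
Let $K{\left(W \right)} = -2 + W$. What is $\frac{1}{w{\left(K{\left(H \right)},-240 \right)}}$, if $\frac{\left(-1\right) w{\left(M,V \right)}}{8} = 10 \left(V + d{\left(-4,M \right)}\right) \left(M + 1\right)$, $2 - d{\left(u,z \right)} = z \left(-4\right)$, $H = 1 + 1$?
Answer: $\frac{1}{19040} \approx 5.2521 \cdot 10^{-5}$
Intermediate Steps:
$H = 2$
$d{\left(u,z \right)} = 2 + 4 z$ ($d{\left(u,z \right)} = 2 - z \left(-4\right) = 2 - - 4 z = 2 + 4 z$)
$w{\left(M,V \right)} = - 80 \left(1 + M\right) \left(2 + V + 4 M\right)$ ($w{\left(M,V \right)} = - 8 \cdot 10 \left(V + \left(2 + 4 M\right)\right) \left(M + 1\right) = - 8 \cdot 10 \left(2 + V + 4 M\right) \left(1 + M\right) = - 8 \cdot 10 \left(1 + M\right) \left(2 + V + 4 M\right) = - 80 \left(1 + M\right) \left(2 + V + 4 M\right)$)
$\frac{1}{w{\left(K{\left(H \right)},-240 \right)}} = \frac{1}{-160 - 480 \left(-2 + 2\right) - 320 \left(-2 + 2\right)^{2} - -19200 - 80 \left(-2 + 2\right) \left(-240\right)} = \frac{1}{-160 - 0 - 320 \cdot 0^{2} + 19200 - 0 \left(-240\right)} = \frac{1}{-160 + 0 - 0 + 19200 + 0} = \frac{1}{-160 + 0 + 0 + 19200 + 0} = \frac{1}{19040}$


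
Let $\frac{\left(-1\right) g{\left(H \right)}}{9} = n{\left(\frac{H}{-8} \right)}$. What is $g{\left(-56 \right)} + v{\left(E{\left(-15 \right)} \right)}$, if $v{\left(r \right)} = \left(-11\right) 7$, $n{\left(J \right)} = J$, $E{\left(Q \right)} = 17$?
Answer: $-140$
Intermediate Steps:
$v{\left(r \right)} = -77$
$g{\left(H \right)} = \frac{9 H}{8}$ ($g{\left(H \right)} = - 9 \frac{H}{-8} = - 9 H \left(- \frac{1}{8}\right) = - 9 \left(- \frac{H}{8}\right) = \frac{9 H}{8}$)
$g{\left(-56 \right)} + v{\left(E{\left(-15 \right)} \right)} = \frac{9}{8} \left(-56\right) - 77 = -63 - 77 = -140$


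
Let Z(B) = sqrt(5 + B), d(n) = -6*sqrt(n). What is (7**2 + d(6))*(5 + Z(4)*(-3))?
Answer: -196 + 24*sqrt(6) ≈ -137.21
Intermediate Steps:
(7**2 + d(6))*(5 + Z(4)*(-3)) = (7**2 - 6*sqrt(6))*(5 + sqrt(5 + 4)*(-3)) = (49 - 6*sqrt(6))*(5 + sqrt(9)*(-3)) = (49 - 6*sqrt(6))*(5 + 3*(-3)) = (49 - 6*sqrt(6))*(5 - 9) = (49 - 6*sqrt(6))*(-4) = -196 + 24*sqrt(6)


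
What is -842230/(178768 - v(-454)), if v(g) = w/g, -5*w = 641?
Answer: -1911862100/405802719 ≈ -4.7113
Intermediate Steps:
w = -641/5 (w = -1/5*641 = -641/5 ≈ -128.20)
v(g) = -641/(5*g)
-842230/(178768 - v(-454)) = -842230/(178768 - (-641)/(5*(-454))) = -842230/(178768 - (-641)*(-1)/(5*454)) = -842230/(178768 - 1*641/2270) = -842230/(178768 - 641/2270) = -842230/405802719/2270 = -842230*2270/405802719 = -1911862100/405802719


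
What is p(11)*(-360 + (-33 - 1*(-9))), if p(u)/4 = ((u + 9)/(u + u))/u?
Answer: -15360/121 ≈ -126.94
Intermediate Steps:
p(u) = 2*(9 + u)/u**2 (p(u) = 4*(((u + 9)/(u + u))/u) = 4*(((9 + u)/((2*u)))/u) = 4*(((9 + u)*(1/(2*u)))/u) = 4*(((9 + u)/(2*u))/u) = 4*((9 + u)/(2*u**2)) = 2*(9 + u)/u**2)
p(11)*(-360 + (-33 - 1*(-9))) = (2*(9 + 11)/11**2)*(-360 + (-33 - 1*(-9))) = (2*(1/121)*20)*(-360 + (-33 + 9)) = 40*(-360 - 24)/121 = (40/121)*(-384) = -15360/121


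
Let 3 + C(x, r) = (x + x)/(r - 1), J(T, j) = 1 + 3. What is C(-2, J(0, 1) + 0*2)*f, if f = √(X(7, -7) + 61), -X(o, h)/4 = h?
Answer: -13*√89/3 ≈ -40.881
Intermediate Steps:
X(o, h) = -4*h
J(T, j) = 4
C(x, r) = -3 + 2*x/(-1 + r) (C(x, r) = -3 + (x + x)/(r - 1) = -3 + (2*x)/(-1 + r) = -3 + 2*x/(-1 + r))
f = √89 (f = √(-4*(-7) + 61) = √(28 + 61) = √89 ≈ 9.4340)
C(-2, J(0, 1) + 0*2)*f = ((3 - 3*(4 + 0*2) + 2*(-2))/(-1 + (4 + 0*2)))*√89 = ((3 - 3*(4 + 0) - 4)/(-1 + (4 + 0)))*√89 = ((3 - 3*4 - 4)/(-1 + 4))*√89 = ((3 - 12 - 4)/3)*√89 = ((⅓)*(-13))*√89 = -13*√89/3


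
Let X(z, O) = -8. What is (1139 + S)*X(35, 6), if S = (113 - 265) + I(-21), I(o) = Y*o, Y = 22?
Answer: -4200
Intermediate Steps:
I(o) = 22*o
S = -614 (S = (113 - 265) + 22*(-21) = -152 - 462 = -614)
(1139 + S)*X(35, 6) = (1139 - 614)*(-8) = 525*(-8) = -4200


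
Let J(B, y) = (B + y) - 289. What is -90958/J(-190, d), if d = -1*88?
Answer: 12994/81 ≈ 160.42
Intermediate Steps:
d = -88
J(B, y) = -289 + B + y
-90958/J(-190, d) = -90958/(-289 - 190 - 88) = -90958/(-567) = -90958*(-1/567) = 12994/81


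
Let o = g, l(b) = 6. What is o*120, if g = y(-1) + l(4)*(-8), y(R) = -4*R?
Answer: -5280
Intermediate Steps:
g = -44 (g = -4*(-1) + 6*(-8) = 4 - 48 = -44)
o = -44
o*120 = -44*120 = -5280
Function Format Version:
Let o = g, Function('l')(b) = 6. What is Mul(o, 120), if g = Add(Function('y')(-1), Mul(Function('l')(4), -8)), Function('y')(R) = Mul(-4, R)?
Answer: -5280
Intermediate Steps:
g = -44 (g = Add(Mul(-4, -1), Mul(6, -8)) = Add(4, -48) = -44)
o = -44
Mul(o, 120) = Mul(-44, 120) = -5280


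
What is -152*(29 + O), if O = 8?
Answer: -5624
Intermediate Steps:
-152*(29 + O) = -152*(29 + 8) = -152*37 = -5624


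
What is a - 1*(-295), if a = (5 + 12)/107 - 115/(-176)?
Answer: 5570737/18832 ≈ 295.81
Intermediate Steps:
a = 15297/18832 (a = 17*(1/107) - 115*(-1/176) = 17/107 + 115/176 = 15297/18832 ≈ 0.81229)
a - 1*(-295) = 15297/18832 - 1*(-295) = 15297/18832 + 295 = 5570737/18832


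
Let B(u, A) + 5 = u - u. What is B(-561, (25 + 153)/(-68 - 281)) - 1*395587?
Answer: -395592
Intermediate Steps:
B(u, A) = -5 (B(u, A) = -5 + (u - u) = -5 + 0 = -5)
B(-561, (25 + 153)/(-68 - 281)) - 1*395587 = -5 - 1*395587 = -5 - 395587 = -395592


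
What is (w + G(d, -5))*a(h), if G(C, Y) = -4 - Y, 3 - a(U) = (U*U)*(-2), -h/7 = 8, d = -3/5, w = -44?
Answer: -269825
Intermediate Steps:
d = -3/5 (d = -3*1/5 = -3/5 ≈ -0.60000)
h = -56 (h = -7*8 = -56)
a(U) = 3 + 2*U**2 (a(U) = 3 - U*U*(-2) = 3 - U**2*(-2) = 3 - (-2)*U**2 = 3 + 2*U**2)
(w + G(d, -5))*a(h) = (-44 + (-4 - 1*(-5)))*(3 + 2*(-56)**2) = (-44 + (-4 + 5))*(3 + 2*3136) = (-44 + 1)*(3 + 6272) = -43*6275 = -269825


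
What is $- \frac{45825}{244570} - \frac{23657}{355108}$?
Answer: $- \frac{2205861659}{8684876356} \approx -0.25399$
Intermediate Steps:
$- \frac{45825}{244570} - \frac{23657}{355108} = \left(-45825\right) \frac{1}{244570} - \frac{23657}{355108} = - \frac{9165}{48914} - \frac{23657}{355108} = - \frac{2205861659}{8684876356}$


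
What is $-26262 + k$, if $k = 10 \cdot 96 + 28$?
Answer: $-25274$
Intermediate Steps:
$k = 988$ ($k = 960 + 28 = 988$)
$-26262 + k = -26262 + 988 = -25274$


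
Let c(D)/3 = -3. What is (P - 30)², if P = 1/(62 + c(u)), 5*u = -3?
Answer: 2524921/2809 ≈ 898.87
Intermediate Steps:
u = -⅗ (u = (⅕)*(-3) = -⅗ ≈ -0.60000)
c(D) = -9 (c(D) = 3*(-3) = -9)
P = 1/53 (P = 1/(62 - 9) = 1/53 ≈ 0.018868)
(P - 30)² = (1/53 - 30)² = (-1589/53)² = 2524921/2809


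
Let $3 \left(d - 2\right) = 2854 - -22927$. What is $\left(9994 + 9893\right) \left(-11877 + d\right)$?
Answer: $-65255876$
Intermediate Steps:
$d = \frac{25787}{3}$ ($d = 2 + \frac{2854 - -22927}{3} = 2 + \frac{2854 + 22927}{3} = 2 + \frac{1}{3} \cdot 25781 = 2 + \frac{25781}{3} = \frac{25787}{3} \approx 8595.7$)
$\left(9994 + 9893\right) \left(-11877 + d\right) = \left(9994 + 9893\right) \left(-11877 + \frac{25787}{3}\right) = 19887 \left(- \frac{9844}{3}\right) = -65255876$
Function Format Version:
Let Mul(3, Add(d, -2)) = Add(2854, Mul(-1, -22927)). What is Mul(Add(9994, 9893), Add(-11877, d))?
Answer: -65255876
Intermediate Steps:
d = Rational(25787, 3) (d = Add(2, Mul(Rational(1, 3), Add(2854, Mul(-1, -22927)))) = Add(2, Mul(Rational(1, 3), Add(2854, 22927))) = Add(2, Mul(Rational(1, 3), 25781)) = Add(2, Rational(25781, 3)) = Rational(25787, 3) ≈ 8595.7)
Mul(Add(9994, 9893), Add(-11877, d)) = Mul(Add(9994, 9893), Add(-11877, Rational(25787, 3))) = Mul(19887, Rational(-9844, 3)) = -65255876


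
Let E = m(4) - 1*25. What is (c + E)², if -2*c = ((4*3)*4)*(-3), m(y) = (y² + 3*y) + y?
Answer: 6241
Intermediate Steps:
m(y) = y² + 4*y
c = 72 (c = -(4*3)*4*(-3)/2 = -12*4*(-3)/2 = -24*(-3) = -½*(-144) = 72)
E = 7 (E = 4*(4 + 4) - 1*25 = 4*8 - 25 = 32 - 25 = 7)
(c + E)² = (72 + 7)² = 79² = 6241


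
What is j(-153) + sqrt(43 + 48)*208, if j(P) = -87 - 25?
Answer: -112 + 208*sqrt(91) ≈ 1872.2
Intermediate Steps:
j(P) = -112
j(-153) + sqrt(43 + 48)*208 = -112 + sqrt(43 + 48)*208 = -112 + sqrt(91)*208 = -112 + 208*sqrt(91)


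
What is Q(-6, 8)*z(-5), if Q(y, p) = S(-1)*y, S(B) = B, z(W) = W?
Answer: -30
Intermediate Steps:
Q(y, p) = -y
Q(-6, 8)*z(-5) = -1*(-6)*(-5) = 6*(-5) = -30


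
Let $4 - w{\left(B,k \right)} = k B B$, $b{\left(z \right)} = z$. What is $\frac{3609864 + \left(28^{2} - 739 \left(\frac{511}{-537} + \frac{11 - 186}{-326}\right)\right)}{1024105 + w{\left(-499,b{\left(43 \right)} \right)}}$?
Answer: $- \frac{632140919705}{1695113791908} \approx -0.37292$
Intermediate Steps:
$w{\left(B,k \right)} = 4 - k B^{2}$ ($w{\left(B,k \right)} = 4 - k B B = 4 - B k B = 4 - k B^{2}$)
$\frac{3609864 + \left(28^{2} - 739 \left(\frac{511}{-537} + \frac{11 - 186}{-326}\right)\right)}{1024105 + w{\left(-499,b{\left(43 \right)} \right)}} = \frac{3609864 + \left(28^{2} - 739 \left(\frac{511}{-537} + \frac{11 - 186}{-326}\right)\right)}{1024105 + \left(4 - 43 \left(-499\right)^{2}\right)} = \frac{3609864 + \left(784 - 739 \left(511 \left(- \frac{1}{537}\right) + \left(11 - 186\right) \left(- \frac{1}{326}\right)\right)\right)}{1024105 + \left(4 - 43 \cdot 249001\right)} = \frac{3609864 + \left(784 - 739 \left(- \frac{511}{537} - - \frac{175}{326}\right)\right)}{1024105 + \left(4 - 10707043\right)} = \frac{3609864 + \left(784 - 739 \left(- \frac{511}{537} + \frac{175}{326}\right)\right)}{1024105 - 10707039} = \frac{3609864 + \left(784 - - \frac{53659529}{175062}\right)}{-9682934} = \left(3609864 + \left(784 + \frac{53659529}{175062}\right)\right) \left(- \frac{1}{9682934}\right) = \left(3609864 + \frac{190908137}{175062}\right) \left(- \frac{1}{9682934}\right) = \frac{632140919705}{175062} \left(- \frac{1}{9682934}\right) = - \frac{632140919705}{1695113791908}$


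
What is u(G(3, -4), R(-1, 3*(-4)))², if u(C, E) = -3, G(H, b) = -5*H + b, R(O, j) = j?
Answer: 9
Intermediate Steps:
G(H, b) = b - 5*H
u(G(3, -4), R(-1, 3*(-4)))² = (-3)² = 9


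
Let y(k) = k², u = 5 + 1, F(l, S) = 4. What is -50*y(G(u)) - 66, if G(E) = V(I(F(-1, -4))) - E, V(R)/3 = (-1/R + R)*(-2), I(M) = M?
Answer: -81357/2 ≈ -40679.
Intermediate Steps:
V(R) = -6*R + 6/R (V(R) = 3*((-1/R + R)*(-2)) = 3*((R - 1/R)*(-2)) = 3*(-2*R + 2/R) = -6*R + 6/R)
u = 6
G(E) = -45/2 - E (G(E) = (-6*4 + 6/4) - E = (-24 + 6*(¼)) - E = (-24 + 3/2) - E = -45/2 - E)
-50*y(G(u)) - 66 = -50*(-45/2 - 1*6)² - 66 = -50*(-45/2 - 6)² - 66 = -50*(-57/2)² - 66 = -50*3249/4 - 66 = -81225/2 - 66 = -81357/2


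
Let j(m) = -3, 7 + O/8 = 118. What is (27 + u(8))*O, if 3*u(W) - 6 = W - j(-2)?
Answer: 29008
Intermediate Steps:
O = 888 (O = -56 + 8*118 = -56 + 944 = 888)
u(W) = 3 + W/3 (u(W) = 2 + (W - 1*(-3))/3 = 2 + (W + 3)/3 = 2 + (3 + W)/3 = 2 + (1 + W/3) = 3 + W/3)
(27 + u(8))*O = (27 + (3 + (1/3)*8))*888 = (27 + (3 + 8/3))*888 = (27 + 17/3)*888 = (98/3)*888 = 29008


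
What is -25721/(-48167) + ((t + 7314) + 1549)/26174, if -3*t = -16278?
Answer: 1361479717/1260723058 ≈ 1.0799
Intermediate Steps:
t = 5426 (t = -⅓*(-16278) = 5426)
-25721/(-48167) + ((t + 7314) + 1549)/26174 = -25721/(-48167) + ((5426 + 7314) + 1549)/26174 = -25721*(-1/48167) + (12740 + 1549)*(1/26174) = 25721/48167 + 14289*(1/26174) = 25721/48167 + 14289/26174 = 1361479717/1260723058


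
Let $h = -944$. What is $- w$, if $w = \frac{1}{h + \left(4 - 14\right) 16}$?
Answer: $\frac{1}{1104} \approx 0.0009058$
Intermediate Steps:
$w = - \frac{1}{1104}$ ($w = \frac{1}{-944 + \left(4 - 14\right) 16} = \frac{1}{-944 - 160} = \frac{1}{-1104} = - \frac{1}{1104} \approx -0.0009058$)
$- w = \left(-1\right) \left(- \frac{1}{1104}\right) = \frac{1}{1104}$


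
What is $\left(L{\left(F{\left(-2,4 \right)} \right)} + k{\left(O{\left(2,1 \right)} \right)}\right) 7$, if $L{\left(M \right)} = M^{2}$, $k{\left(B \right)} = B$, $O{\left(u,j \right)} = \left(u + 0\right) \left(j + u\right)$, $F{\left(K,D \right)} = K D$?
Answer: $490$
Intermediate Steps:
$F{\left(K,D \right)} = D K$
$O{\left(u,j \right)} = u \left(j + u\right)$
$\left(L{\left(F{\left(-2,4 \right)} \right)} + k{\left(O{\left(2,1 \right)} \right)}\right) 7 = \left(\left(4 \left(-2\right)\right)^{2} + 2 \left(1 + 2\right)\right) 7 = \left(\left(-8\right)^{2} + 2 \cdot 3\right) 7 = \left(64 + 6\right) 7 = 70 \cdot 7 = 490$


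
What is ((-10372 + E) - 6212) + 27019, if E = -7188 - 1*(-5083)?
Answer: 8330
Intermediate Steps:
E = -2105 (E = -7188 + 5083 = -2105)
((-10372 + E) - 6212) + 27019 = ((-10372 - 2105) - 6212) + 27019 = (-12477 - 6212) + 27019 = -18689 + 27019 = 8330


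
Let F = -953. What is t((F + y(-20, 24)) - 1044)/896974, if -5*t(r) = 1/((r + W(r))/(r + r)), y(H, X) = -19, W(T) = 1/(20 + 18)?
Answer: -76608/171786218045 ≈ -4.4595e-7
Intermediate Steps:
W(T) = 1/38
t(r) = -2*r/(5*(1/38 + r)) (t(r) = -(r + r)/(r + 1/38)/5 = -2*r/(1/38 + r)/5 = -2*r/(5*(1/38 + r)))
t((F + y(-20, 24)) - 1044)/896974 = -76*((-953 - 19) - 1044)/(5 + 190*((-953 - 19) - 1044))/896974 = -76*(-972 - 1044)/(5 + 190*(-972 - 1044))*(1/896974) = -76*(-2016)/(5 + 190*(-2016))*(1/896974) = -76*(-2016)/(5 - 383040)*(1/896974) = -76*(-2016)/(-383035)*(1/896974) = -76*(-2016)*(-1/383035)*(1/896974) = -153216/383035*1/896974 = -76608/171786218045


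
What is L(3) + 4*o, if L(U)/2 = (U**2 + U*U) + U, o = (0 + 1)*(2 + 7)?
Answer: 78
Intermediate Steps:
o = 9 (o = 1*9 = 9)
L(U) = 2*U + 4*U**2 (L(U) = 2*((U**2 + U*U) + U) = 2*((U**2 + U**2) + U) = 2*(2*U**2 + U) = 2*(U + 2*U**2) = 2*U + 4*U**2)
L(3) + 4*o = 2*3*(1 + 2*3) + 4*9 = 2*3*(1 + 6) + 36 = 2*3*7 + 36 = 42 + 36 = 78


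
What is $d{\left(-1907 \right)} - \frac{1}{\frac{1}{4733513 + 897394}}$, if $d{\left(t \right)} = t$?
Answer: $-5632814$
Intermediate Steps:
$d{\left(-1907 \right)} - \frac{1}{\frac{1}{4733513 + 897394}} = -1907 - \frac{1}{\frac{1}{4733513 + 897394}} = -1907 - \frac{1}{\frac{1}{5630907}} = -1907 - 5630907 = -5632814$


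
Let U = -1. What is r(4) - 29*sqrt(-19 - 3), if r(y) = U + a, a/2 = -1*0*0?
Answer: -1 - 29*I*sqrt(22) ≈ -1.0 - 136.02*I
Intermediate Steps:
a = 0 (a = 2*(-1*0*0) = 2*(0*0) = 2*0 = 0)
r(y) = -1 (r(y) = -1 + 0 = -1)
r(4) - 29*sqrt(-19 - 3) = -1 - 29*sqrt(-19 - 3) = -1 - 29*I*sqrt(22)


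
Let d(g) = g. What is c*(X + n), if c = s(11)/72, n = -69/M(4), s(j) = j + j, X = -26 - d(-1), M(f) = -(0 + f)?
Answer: -341/144 ≈ -2.3681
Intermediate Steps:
M(f) = -f
X = -25 (X = -26 - 1*(-1) = -26 + 1 = -25)
s(j) = 2*j
n = 69/4 (n = -69/((-1*4)) = -69/(-4) = -69*(-¼) = 69/4 ≈ 17.250)
c = 11/36 (c = (2*11)/72 = 22*(1/72) = 11/36 ≈ 0.30556)
c*(X + n) = 11*(-25 + 69/4)/36 = (11/36)*(-31/4) = -341/144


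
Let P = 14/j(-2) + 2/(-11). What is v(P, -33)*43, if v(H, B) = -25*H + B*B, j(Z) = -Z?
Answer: 434472/11 ≈ 39497.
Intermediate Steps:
P = 75/11 (P = 14/((-1*(-2))) + 2/(-11) = 14/2 + 2*(-1/11) = 14*(½) - 2/11 = 7 - 2/11 = 75/11 ≈ 6.8182)
v(H, B) = B² - 25*H (v(H, B) = -25*H + B² = B² - 25*H)
v(P, -33)*43 = ((-33)² - 25*75/11)*43 = (1089 - 1875/11)*43 = (10104/11)*43 = 434472/11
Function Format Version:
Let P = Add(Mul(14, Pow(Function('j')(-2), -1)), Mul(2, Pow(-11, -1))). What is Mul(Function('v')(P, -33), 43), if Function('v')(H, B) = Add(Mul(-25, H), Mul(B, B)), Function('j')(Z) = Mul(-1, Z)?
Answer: Rational(434472, 11) ≈ 39497.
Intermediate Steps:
P = Rational(75, 11) (P = Add(Mul(14, Pow(Mul(-1, -2), -1)), Mul(2, Pow(-11, -1))) = Add(Mul(14, Pow(2, -1)), Mul(2, Rational(-1, 11))) = Add(Mul(14, Rational(1, 2)), Rational(-2, 11)) = Add(7, Rational(-2, 11)) = Rational(75, 11) ≈ 6.8182)
Function('v')(H, B) = Add(Pow(B, 2), Mul(-25, H)) (Function('v')(H, B) = Add(Mul(-25, H), Pow(B, 2)) = Add(Pow(B, 2), Mul(-25, H)))
Mul(Function('v')(P, -33), 43) = Mul(Add(Pow(-33, 2), Mul(-25, Rational(75, 11))), 43) = Mul(Add(1089, Rational(-1875, 11)), 43) = Mul(Rational(10104, 11), 43) = Rational(434472, 11)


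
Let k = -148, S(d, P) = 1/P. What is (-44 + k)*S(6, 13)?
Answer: -192/13 ≈ -14.769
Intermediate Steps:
(-44 + k)*S(6, 13) = (-44 - 148)/13 = -192*1/13 = -192/13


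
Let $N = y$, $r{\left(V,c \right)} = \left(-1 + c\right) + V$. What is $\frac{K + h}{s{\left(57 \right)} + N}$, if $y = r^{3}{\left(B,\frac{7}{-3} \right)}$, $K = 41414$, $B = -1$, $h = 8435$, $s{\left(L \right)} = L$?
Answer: $- \frac{1345923}{658} \approx -2045.5$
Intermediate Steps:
$r{\left(V,c \right)} = -1 + V + c$
$y = - \frac{2197}{27}$ ($y = \left(-1 - 1 + \frac{7}{-3}\right)^{3} = \left(-1 - 1 + 7 \left(- \frac{1}{3}\right)\right)^{3} = \left(-1 - 1 - \frac{7}{3}\right)^{3} = \left(- \frac{13}{3}\right)^{3} = - \frac{2197}{27} \approx -81.37$)
$N = - \frac{2197}{27} \approx -81.37$
$\frac{K + h}{s{\left(57 \right)} + N} = \frac{41414 + 8435}{57 - \frac{2197}{27}} = \frac{49849}{- \frac{658}{27}} = 49849 \left(- \frac{27}{658}\right) = - \frac{1345923}{658}$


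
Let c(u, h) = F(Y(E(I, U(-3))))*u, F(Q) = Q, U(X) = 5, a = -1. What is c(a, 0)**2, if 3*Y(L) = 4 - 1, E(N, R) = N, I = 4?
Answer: 1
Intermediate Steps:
Y(L) = 1 (Y(L) = (4 - 1)/3 = (1/3)*3 = 1)
c(u, h) = u (c(u, h) = 1*u = u)
c(a, 0)**2 = (-1)**2 = 1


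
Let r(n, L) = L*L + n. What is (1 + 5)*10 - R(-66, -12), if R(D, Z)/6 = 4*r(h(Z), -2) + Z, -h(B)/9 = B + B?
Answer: -5148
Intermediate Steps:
h(B) = -18*B (h(B) = -9*(B + B) = -18*B)
r(n, L) = n + L**2 (r(n, L) = L**2 + n = n + L**2)
R(D, Z) = 96 - 426*Z (R(D, Z) = 6*(4*(-18*Z + (-2)**2) + Z) = 6*(4*(-18*Z + 4) + Z) = 6*(4*(4 - 18*Z) + Z) = 6*((16 - 72*Z) + Z) = 6*(16 - 71*Z) = 96 - 426*Z)
(1 + 5)*10 - R(-66, -12) = (1 + 5)*10 - (96 - 426*(-12)) = 6*10 - (96 + 5112) = 60 - 1*5208 = 60 - 5208 = -5148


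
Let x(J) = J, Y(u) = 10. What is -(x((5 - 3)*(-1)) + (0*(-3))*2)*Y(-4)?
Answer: 20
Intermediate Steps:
-(x((5 - 3)*(-1)) + (0*(-3))*2)*Y(-4) = -((5 - 3)*(-1) + (0*(-3))*2)*10 = -(2*(-1) + 0*2)*10 = -(-2 + 0)*10 = -(-2)*10 = -1*(-20) = 20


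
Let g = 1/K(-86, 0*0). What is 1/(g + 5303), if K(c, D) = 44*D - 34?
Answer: 34/180301 ≈ 0.00018857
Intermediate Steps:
K(c, D) = -34 + 44*D
g = -1/34 (g = 1/(-34 + 44*(0*0)) = 1/(-34 + 44*0) = 1/(-34 + 0) = 1/(-34) = -1/34 ≈ -0.029412)
1/(g + 5303) = 1/(-1/34 + 5303) = 1/(180301/34) = 34/180301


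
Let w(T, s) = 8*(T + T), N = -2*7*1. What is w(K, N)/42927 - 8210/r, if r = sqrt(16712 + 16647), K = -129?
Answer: -688/14309 - 8210*sqrt(33359)/33359 ≈ -44.999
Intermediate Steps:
N = -14 (N = -14*1 = -14)
w(T, s) = 16*T (w(T, s) = 8*(2*T) = 16*T)
r = sqrt(33359) ≈ 182.64
w(K, N)/42927 - 8210/r = (16*(-129))/42927 - 8210*sqrt(33359)/33359 = -2064*1/42927 - 8210*sqrt(33359)/33359 = -688/14309 - 8210*sqrt(33359)/33359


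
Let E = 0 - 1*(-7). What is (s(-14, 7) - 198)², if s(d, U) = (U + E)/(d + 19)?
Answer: 952576/25 ≈ 38103.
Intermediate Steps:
E = 7 (E = 0 + 7 = 7)
s(d, U) = (7 + U)/(19 + d) (s(d, U) = (U + 7)/(d + 19) = (7 + U)/(19 + d))
(s(-14, 7) - 198)² = ((7 + 7)/(19 - 14) - 198)² = (14/5 - 198)² = (-976/5)² = 952576/25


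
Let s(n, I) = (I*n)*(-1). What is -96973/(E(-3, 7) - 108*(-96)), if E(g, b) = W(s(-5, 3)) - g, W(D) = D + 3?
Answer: -96973/10389 ≈ -9.3342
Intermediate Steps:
s(n, I) = -I*n
W(D) = 3 + D
E(g, b) = 18 - g (E(g, b) = (3 - 1*3*(-5)) - g = (3 + 15) - g = 18 - g)
-96973/(E(-3, 7) - 108*(-96)) = -96973/((18 - 1*(-3)) - 108*(-96)) = -96973/((18 + 3) + 10368) = -96973/(21 + 10368) = -96973/10389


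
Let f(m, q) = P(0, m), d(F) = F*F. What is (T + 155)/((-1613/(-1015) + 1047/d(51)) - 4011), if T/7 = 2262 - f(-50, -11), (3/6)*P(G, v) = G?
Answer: -14070399945/3527947349 ≈ -3.9883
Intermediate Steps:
d(F) = F²
P(G, v) = 2*G
f(m, q) = 0 (f(m, q) = 2*0 = 0)
T = 15834 (T = 7*(2262 - 1*0) = 7*(2262 + 0) = 7*2262 = 15834)
(T + 155)/((-1613/(-1015) + 1047/d(51)) - 4011) = (15834 + 155)/((-1613/(-1015) + 1047/(51²)) - 4011) = 15989/((-1613*(-1/1015) + 1047/2601) - 4011) = 15989/((1613/1015 + 1047*(1/2601)) - 4011) = 15989/((1613/1015 + 349/867) - 4011) = 15989/(1752706/880005 - 4011) = 15989/(-3527947349/880005) = 15989*(-880005/3527947349) = -14070399945/3527947349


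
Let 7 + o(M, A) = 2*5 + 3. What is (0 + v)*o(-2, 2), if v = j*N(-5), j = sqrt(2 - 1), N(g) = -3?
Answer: -18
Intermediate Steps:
o(M, A) = 6 (o(M, A) = -7 + (2*5 + 3) = -7 + (10 + 3) = -7 + 13 = 6)
j = 1 (j = sqrt(1) = 1)
v = -3 (v = 1*(-3) = -3)
(0 + v)*o(-2, 2) = (0 - 3)*6 = -3*6 = -18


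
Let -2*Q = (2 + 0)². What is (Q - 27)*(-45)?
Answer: 1305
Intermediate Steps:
Q = -2 (Q = -(2 + 0)²/2 = -½*2² = -½*4 = -2)
(Q - 27)*(-45) = (-2 - 27)*(-45) = -29*(-45) = 1305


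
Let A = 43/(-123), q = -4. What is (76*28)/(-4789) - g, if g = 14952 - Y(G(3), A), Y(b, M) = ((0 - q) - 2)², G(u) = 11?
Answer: -71588100/4789 ≈ -14948.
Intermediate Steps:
A = -43/123 (A = 43*(-1/123) = -43/123 ≈ -0.34959)
Y(b, M) = 4 (Y(b, M) = ((0 - 1*(-4)) - 2)² = ((0 + 4) - 2)² = (4 - 2)² = 2² = 4)
g = 14948 (g = 14952 - 1*4 = 14952 - 4 = 14948)
(76*28)/(-4789) - g = (76*28)/(-4789) - 1*14948 = 2128*(-1/4789) - 14948 = -2128/4789 - 14948 = -71588100/4789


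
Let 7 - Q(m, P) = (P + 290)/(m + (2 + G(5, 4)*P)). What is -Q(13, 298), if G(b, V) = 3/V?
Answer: -721/159 ≈ -4.5346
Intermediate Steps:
Q(m, P) = 7 - (290 + P)/(2 + m + 3*P/4) (Q(m, P) = 7 - (P + 290)/(m + (2 + (3/4)*P)) = 7 - (290 + P)/(m + (2 + (3*(¼))*P)) = 7 - (290 + P)/(m + (2 + 3*P/4)) = 7 - (290 + P)/(2 + m + 3*P/4))
-Q(13, 298) = -(-1104 + 17*298 + 28*13)/(8 + 3*298 + 4*13) = -(-1104 + 5066 + 364)/(8 + 894 + 52) = -4326/954 = -1*721/159 = -721/159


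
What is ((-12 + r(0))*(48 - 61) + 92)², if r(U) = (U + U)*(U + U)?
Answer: 61504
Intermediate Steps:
r(U) = 4*U² (r(U) = (2*U)*(2*U) = 4*U²)
((-12 + r(0))*(48 - 61) + 92)² = ((-12 + 4*0²)*(48 - 61) + 92)² = ((-12 + 4*0)*(-13) + 92)² = ((-12 + 0)*(-13) + 92)² = (-12*(-13) + 92)² = (156 + 92)² = 248² = 61504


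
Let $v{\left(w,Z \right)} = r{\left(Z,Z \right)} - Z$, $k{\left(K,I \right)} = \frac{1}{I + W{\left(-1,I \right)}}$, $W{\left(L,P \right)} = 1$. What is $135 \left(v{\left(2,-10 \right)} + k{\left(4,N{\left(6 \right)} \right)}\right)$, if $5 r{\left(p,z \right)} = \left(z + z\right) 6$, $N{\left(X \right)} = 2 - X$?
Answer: $-1935$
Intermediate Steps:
$r{\left(p,z \right)} = \frac{12 z}{5}$ ($r{\left(p,z \right)} = \frac{\left(z + z\right) 6}{5} = \frac{2 z 6}{5} = \frac{12 z}{5}$)
$k{\left(K,I \right)} = \frac{1}{1 + I}$ ($k{\left(K,I \right)} = \frac{1}{I + 1} = \frac{1}{1 + I}$)
$v{\left(w,Z \right)} = \frac{7 Z}{5}$ ($v{\left(w,Z \right)} = \frac{12 Z}{5} - Z = \frac{7 Z}{5}$)
$135 \left(v{\left(2,-10 \right)} + k{\left(4,N{\left(6 \right)} \right)}\right) = 135 \left(\frac{7}{5} \left(-10\right) + \frac{1}{1 + \left(2 - 6\right)}\right) = 135 \left(-14 + \frac{1}{1 + \left(2 - 6\right)}\right) = 135 \left(-14 + \frac{1}{1 - 4}\right) = 135 \left(-14 + \frac{1}{-3}\right) = 135 \left(-14 - \frac{1}{3}\right) = 135 \left(- \frac{43}{3}\right) = -1935$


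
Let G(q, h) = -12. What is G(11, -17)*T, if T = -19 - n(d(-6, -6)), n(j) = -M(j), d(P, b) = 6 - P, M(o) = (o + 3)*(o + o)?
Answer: -4092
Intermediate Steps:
M(o) = 2*o*(3 + o) (M(o) = (3 + o)*(2*o) = 2*o*(3 + o))
n(j) = -2*j*(3 + j)
T = 341 (T = -19 - (-2)*(6 - 1*(-6))*(3 + (6 - 1*(-6))) = -19 - (-2)*(6 + 6)*(3 + (6 + 6)) = -19 - (-2)*12*(3 + 12) = -19 - (-2)*12*15 = -19 - 1*(-360) = -19 + 360 = 341)
G(11, -17)*T = -12*341 = -4092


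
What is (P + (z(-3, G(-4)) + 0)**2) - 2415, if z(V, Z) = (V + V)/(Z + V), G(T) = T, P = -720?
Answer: -153579/49 ≈ -3134.3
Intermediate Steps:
z(V, Z) = 2*V/(V + Z) (z(V, Z) = (2*V)/(V + Z) = 2*V/(V + Z))
(P + (z(-3, G(-4)) + 0)**2) - 2415 = (-720 + (2*(-3)/(-3 - 4) + 0)**2) - 2415 = (-720 + (2*(-3)/(-7) + 0)**2) - 2415 = (-720 + (2*(-3)*(-1/7) + 0)**2) - 2415 = (-720 + (6/7 + 0)**2) - 2415 = (-720 + (6/7)**2) - 2415 = (-720 + 36/49) - 2415 = -35244/49 - 2415 = -153579/49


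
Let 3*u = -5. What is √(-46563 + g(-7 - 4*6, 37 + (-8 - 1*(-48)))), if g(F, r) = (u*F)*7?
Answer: 2*I*√103953/3 ≈ 214.95*I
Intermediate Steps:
u = -5/3 (u = (⅓)*(-5) = -5/3 ≈ -1.6667)
g(F, r) = -35*F/3 (g(F, r) = -5*F/3*7 = -35*F/3)
√(-46563 + g(-7 - 4*6, 37 + (-8 - 1*(-48)))) = √(-46563 - 35*(-7 - 4*6)/3) = √(-46563 - 35*(-7 - 24)/3) = √(-46563 - 35/3*(-31)) = √(-46563 + 1085/3) = √(-138604/3) = 2*I*√103953/3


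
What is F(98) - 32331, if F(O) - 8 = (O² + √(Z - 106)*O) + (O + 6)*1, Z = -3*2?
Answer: -22615 + 392*I*√7 ≈ -22615.0 + 1037.1*I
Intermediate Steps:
Z = -6
F(O) = 14 + O + O² + 4*I*O*√7 (F(O) = 8 + ((O² + √(-6 - 106)*O) + (O + 6)*1) = 8 + ((O² + √(-112)*O) + (6 + O)*1) = 8 + ((O² + (4*I*√7)*O) + (6 + O)) = 8 + ((O² + 4*I*O*√7) + (6 + O)) = 8 + (6 + O + O² + 4*I*O*√7) = 14 + O + O² + 4*I*O*√7)
F(98) - 32331 = (14 + 98 + 98² + 4*I*98*√7) - 32331 = (14 + 98 + 9604 + 392*I*√7) - 32331 = (9716 + 392*I*√7) - 32331 = -22615 + 392*I*√7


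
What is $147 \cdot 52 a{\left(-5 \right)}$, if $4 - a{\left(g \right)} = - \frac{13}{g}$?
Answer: $\frac{53508}{5} \approx 10702.0$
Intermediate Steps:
$a{\left(g \right)} = 4 + \frac{13}{g}$ ($a{\left(g \right)} = 4 - - \frac{13}{g} = 4 + \frac{13}{g}$)
$147 \cdot 52 a{\left(-5 \right)} = 147 \cdot 52 \left(4 + \frac{13}{-5}\right) = 7644 \left(4 + 13 \left(- \frac{1}{5}\right)\right) = 7644 \left(4 - \frac{13}{5}\right) = 7644 \cdot \frac{7}{5} = \frac{53508}{5}$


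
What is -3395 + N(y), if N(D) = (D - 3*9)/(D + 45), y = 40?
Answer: -288562/85 ≈ -3394.8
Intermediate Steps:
N(D) = (-27 + D)/(45 + D) (N(D) = (D - 27)/(45 + D) = (-27 + D)/(45 + D))
-3395 + N(y) = -3395 + (-27 + 40)/(45 + 40) = -3395 + 13/85 = -288562/85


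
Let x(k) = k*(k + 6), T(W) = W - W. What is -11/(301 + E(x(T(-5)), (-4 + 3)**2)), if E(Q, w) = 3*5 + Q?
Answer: -11/316 ≈ -0.034810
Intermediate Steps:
T(W) = 0
x(k) = k*(6 + k)
E(Q, w) = 15 + Q
-11/(301 + E(x(T(-5)), (-4 + 3)**2)) = -11/(301 + (15 + 0*(6 + 0))) = -11/(301 + (15 + 0*6)) = -11/(301 + (15 + 0)) = -11/(301 + 15) = -11/316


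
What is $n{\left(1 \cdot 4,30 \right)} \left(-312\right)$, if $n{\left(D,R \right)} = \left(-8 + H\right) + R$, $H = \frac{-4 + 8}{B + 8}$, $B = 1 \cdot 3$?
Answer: $- \frac{76752}{11} \approx -6977.5$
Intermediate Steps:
$B = 3$
$H = \frac{4}{11}$ ($H = \frac{-4 + 8}{3 + 8} = \frac{4}{11} \approx 0.36364$)
$n{\left(D,R \right)} = - \frac{84}{11} + R$ ($n{\left(D,R \right)} = \left(-8 + \frac{4}{11}\right) + R = - \frac{84}{11} + R$)
$n{\left(1 \cdot 4,30 \right)} \left(-312\right) = \left(- \frac{84}{11} + 30\right) \left(-312\right) = \frac{246}{11} \left(-312\right) = - \frac{76752}{11}$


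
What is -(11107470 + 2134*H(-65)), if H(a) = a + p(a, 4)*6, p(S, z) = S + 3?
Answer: -10174912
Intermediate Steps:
p(S, z) = 3 + S
H(a) = 18 + 7*a (H(a) = a + (3 + a)*6 = a + (18 + 6*a) = 18 + 7*a)
-(11107470 + 2134*H(-65)) = -(11145882 - 970970) = -2134/(1/(5205 + (18 - 455))) = -2134/(1/(5205 - 437)) = -2134/(1/4768) = -2134/1/4768 = -2134*4768 = -10174912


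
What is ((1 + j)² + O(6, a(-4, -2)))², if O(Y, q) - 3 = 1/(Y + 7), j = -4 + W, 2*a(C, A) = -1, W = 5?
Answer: 8464/169 ≈ 50.083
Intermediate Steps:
a(C, A) = -½ (a(C, A) = (½)*(-1) = -½)
j = 1 (j = -4 + 5 = 1)
O(Y, q) = 3 + 1/(7 + Y) (O(Y, q) = 3 + 1/(Y + 7) = 3 + 1/(7 + Y))
((1 + j)² + O(6, a(-4, -2)))² = ((1 + 1)² + (22 + 3*6)/(7 + 6))² = (2² + (22 + 18)/13)² = (4 + (1/13)*40)² = (4 + 40/13)² = (92/13)² = 8464/169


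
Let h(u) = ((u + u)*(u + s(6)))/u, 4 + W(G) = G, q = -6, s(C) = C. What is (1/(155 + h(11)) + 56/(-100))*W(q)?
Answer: 5242/945 ≈ 5.5471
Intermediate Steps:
W(G) = -4 + G
h(u) = 12 + 2*u (h(u) = ((u + u)*(u + 6))/u = ((2*u)*(6 + u))/u = (2*u*(6 + u))/u = 12 + 2*u)
(1/(155 + h(11)) + 56/(-100))*W(q) = (1/(155 + (12 + 2*11)) + 56/(-100))*(-4 - 6) = (1/(155 + (12 + 22)) + 56*(-1/100))*(-10) = (1/(155 + 34) - 14/25)*(-10) = (1/189 - 14/25)*(-10) = -2621/4725*(-10) = 5242/945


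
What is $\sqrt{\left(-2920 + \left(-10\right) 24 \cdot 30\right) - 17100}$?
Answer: $2 i \sqrt{6805} \approx 164.98 i$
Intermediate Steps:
$\sqrt{\left(-2920 + \left(-10\right) 24 \cdot 30\right) - 17100} = \sqrt{\left(-2920 - 7200\right) - 17100} = \sqrt{-10120 - 17100} = \sqrt{-27220} = 2 i \sqrt{6805}$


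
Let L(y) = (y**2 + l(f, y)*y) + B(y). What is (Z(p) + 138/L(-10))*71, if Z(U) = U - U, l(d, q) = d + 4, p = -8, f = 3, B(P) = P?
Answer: 4899/10 ≈ 489.90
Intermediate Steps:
l(d, q) = 4 + d
L(y) = y**2 + 8*y (L(y) = (y**2 + (4 + 3)*y) + y = (y**2 + 7*y) + y = y**2 + 8*y)
Z(U) = 0
(Z(p) + 138/L(-10))*71 = (0 + 138/((-10*(8 - 10))))*71 = (0 + 138/((-10*(-2))))*71 = (0 + 138/20)*71 = (0 + 138*(1/20))*71 = (0 + 69/10)*71 = (69/10)*71 = 4899/10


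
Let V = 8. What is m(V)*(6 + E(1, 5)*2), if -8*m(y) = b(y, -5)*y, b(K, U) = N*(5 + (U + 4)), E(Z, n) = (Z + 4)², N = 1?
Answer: -224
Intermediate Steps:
E(Z, n) = (4 + Z)²
b(K, U) = 9 + U (b(K, U) = 1*(5 + (U + 4)) = 1*(5 + (4 + U)) = 1*(9 + U) = 9 + U)
m(y) = -y/2 (m(y) = -(9 - 5)*y/8 = -y/2)
m(V)*(6 + E(1, 5)*2) = (-½*8)*(6 + (4 + 1)²*2) = -4*(6 + 5²*2) = -4*(6 + 25*2) = -4*(6 + 50) = -4*56 = -224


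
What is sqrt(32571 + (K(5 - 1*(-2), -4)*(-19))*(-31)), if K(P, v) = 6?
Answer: sqrt(36105) ≈ 190.01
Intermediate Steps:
sqrt(32571 + (K(5 - 1*(-2), -4)*(-19))*(-31)) = sqrt(32571 + (6*(-19))*(-31)) = sqrt(32571 - 114*(-31)) = sqrt(32571 + 3534) = sqrt(36105)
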